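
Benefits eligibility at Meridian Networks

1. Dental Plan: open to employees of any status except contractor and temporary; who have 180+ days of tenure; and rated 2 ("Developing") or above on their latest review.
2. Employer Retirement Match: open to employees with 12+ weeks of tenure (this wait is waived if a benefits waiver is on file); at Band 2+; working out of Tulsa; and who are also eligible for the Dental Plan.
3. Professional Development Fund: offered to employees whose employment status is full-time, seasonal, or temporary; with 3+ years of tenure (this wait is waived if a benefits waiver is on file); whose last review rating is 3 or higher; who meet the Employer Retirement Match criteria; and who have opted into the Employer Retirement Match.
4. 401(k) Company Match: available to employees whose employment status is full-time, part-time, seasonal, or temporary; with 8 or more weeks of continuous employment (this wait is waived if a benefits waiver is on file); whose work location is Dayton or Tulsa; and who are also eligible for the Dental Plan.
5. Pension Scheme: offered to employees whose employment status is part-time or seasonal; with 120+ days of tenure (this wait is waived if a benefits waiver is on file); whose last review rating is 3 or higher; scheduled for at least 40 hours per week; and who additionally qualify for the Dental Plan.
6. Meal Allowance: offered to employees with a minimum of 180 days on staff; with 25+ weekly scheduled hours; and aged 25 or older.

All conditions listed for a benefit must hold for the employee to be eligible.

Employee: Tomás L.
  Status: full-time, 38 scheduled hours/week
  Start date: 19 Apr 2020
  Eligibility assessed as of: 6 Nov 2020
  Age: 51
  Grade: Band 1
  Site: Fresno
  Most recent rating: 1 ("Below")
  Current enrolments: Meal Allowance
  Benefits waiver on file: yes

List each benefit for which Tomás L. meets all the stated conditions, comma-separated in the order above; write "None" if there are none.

Service from 19 Apr 2020 to 6 Nov 2020: 201 days.
Dental Plan — status full-time ✓ (not excluded); service 201 days ≥ 180 days ✓; rating 1 < 2 ✗ → not eligible.
Employer Retirement Match — benefits waiver on file ✓; grade Band 1 < Band 2 ✗ → not eligible.
Professional Development Fund — status full-time ✓; benefits waiver on file ✓; rating 1 < 3 ✗ → not eligible.
401(k) Company Match — status full-time ✓; benefits waiver on file ✓; site Fresno ✗ (not Dayton or Tulsa) → not eligible.
Pension Scheme — status full-time ✗ (requires part-time or seasonal) → not eligible.
Meal Allowance — service 201 days ≥ 180 days ✓; 38 hrs/wk ≥ 25 ✓; age 51 ≥ 25 ✓ → eligible.

Meal Allowance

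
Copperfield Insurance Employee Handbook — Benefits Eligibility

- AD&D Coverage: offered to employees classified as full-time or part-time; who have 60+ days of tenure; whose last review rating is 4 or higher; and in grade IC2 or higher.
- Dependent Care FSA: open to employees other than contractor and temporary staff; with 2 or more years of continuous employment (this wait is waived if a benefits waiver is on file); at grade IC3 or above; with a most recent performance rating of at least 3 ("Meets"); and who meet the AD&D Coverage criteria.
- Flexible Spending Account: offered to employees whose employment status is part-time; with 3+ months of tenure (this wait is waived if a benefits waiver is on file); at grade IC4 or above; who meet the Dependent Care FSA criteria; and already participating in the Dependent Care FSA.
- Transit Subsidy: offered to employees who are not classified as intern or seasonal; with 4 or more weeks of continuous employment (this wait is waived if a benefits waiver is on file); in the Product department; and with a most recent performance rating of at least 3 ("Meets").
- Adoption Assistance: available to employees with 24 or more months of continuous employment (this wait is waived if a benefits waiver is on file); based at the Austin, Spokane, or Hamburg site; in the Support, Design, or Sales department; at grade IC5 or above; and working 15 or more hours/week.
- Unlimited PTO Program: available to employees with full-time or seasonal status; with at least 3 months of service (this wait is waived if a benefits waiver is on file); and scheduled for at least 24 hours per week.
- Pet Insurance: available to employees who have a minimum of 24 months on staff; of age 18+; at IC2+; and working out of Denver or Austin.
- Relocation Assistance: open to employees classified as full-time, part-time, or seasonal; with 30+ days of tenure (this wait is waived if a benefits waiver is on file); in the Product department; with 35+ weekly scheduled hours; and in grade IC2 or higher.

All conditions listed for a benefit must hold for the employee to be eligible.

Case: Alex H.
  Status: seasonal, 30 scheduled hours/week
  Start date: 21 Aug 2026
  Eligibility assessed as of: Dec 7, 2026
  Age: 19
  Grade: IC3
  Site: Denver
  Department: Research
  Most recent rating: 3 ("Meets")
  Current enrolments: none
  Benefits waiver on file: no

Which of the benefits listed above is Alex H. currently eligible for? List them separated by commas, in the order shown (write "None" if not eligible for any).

Service from 21 Aug 2026 to Dec 7, 2026: 108 days.
AD&D Coverage — status seasonal ✗ (requires full-time or part-time) → not eligible.
Dependent Care FSA — status seasonal ✓ (not excluded); no waiver, service 108 days < 2 years (≈730 days) ✗ → not eligible.
Flexible Spending Account — status seasonal ✗ (requires part-time) → not eligible.
Transit Subsidy — status seasonal ✗ (excluded) → not eligible.
Adoption Assistance — no waiver, service 108 days < 24 months (≈720 days) ✗ → not eligible.
Unlimited PTO Program — status seasonal ✓; no waiver, service 108 days ≥ 3 months (≈90 days) ✓; 30 hrs/wk ≥ 24 ✓ → eligible.
Pet Insurance — service 108 days < 24 months (≈720 days) ✗ → not eligible.
Relocation Assistance — status seasonal ✓; no waiver, service 108 days ≥ 30 days ✓; dept Research ✗ → not eligible.

Unlimited PTO Program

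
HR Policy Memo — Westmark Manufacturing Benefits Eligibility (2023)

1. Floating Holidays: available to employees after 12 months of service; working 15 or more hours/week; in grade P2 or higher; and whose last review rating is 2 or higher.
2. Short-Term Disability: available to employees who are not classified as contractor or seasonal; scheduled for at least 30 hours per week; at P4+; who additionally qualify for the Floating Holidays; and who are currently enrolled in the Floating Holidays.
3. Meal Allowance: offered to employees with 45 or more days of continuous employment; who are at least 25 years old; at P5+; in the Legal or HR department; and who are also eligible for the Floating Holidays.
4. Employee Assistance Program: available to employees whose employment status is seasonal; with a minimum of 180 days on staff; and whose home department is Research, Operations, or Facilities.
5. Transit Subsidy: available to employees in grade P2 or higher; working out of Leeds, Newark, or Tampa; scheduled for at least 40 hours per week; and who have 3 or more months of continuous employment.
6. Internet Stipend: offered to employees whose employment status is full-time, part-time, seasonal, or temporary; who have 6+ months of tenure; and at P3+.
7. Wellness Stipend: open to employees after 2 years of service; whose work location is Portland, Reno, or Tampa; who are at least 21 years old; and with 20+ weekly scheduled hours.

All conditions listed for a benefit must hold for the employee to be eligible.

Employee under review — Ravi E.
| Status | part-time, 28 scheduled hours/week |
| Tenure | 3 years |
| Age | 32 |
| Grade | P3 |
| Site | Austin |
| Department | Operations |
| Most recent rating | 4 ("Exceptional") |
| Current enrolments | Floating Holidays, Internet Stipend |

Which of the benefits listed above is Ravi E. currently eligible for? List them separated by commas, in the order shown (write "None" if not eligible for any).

Floating Holidays — service 3 years ≥ 12 months (≈360 days) ✓; 28 hrs/wk ≥ 15 ✓; grade P3 ≥ P2 ✓; rating 4 ≥ 2 ✓ → eligible.
Short-Term Disability — status part-time ✓ (not excluded); 28 hrs/wk < 30 ✗ → not eligible.
Meal Allowance — service 3 years ≥ 45 days ✓; age 32 ≥ 25 ✓; grade P3 < P5 ✗ → not eligible.
Employee Assistance Program — status part-time ✗ (requires seasonal) → not eligible.
Transit Subsidy — grade P3 ≥ P2 ✓; site Austin ✗ (not Leeds, Newark, or Tampa) → not eligible.
Internet Stipend — status part-time ✓; service 3 years ≥ 6 months (≈180 days) ✓; grade P3 ≥ P3 ✓ → eligible.
Wellness Stipend — service 3 years ≥ 2 years ✓; site Austin ✗ (not Portland, Reno, or Tampa) → not eligible.

Floating Holidays, Internet Stipend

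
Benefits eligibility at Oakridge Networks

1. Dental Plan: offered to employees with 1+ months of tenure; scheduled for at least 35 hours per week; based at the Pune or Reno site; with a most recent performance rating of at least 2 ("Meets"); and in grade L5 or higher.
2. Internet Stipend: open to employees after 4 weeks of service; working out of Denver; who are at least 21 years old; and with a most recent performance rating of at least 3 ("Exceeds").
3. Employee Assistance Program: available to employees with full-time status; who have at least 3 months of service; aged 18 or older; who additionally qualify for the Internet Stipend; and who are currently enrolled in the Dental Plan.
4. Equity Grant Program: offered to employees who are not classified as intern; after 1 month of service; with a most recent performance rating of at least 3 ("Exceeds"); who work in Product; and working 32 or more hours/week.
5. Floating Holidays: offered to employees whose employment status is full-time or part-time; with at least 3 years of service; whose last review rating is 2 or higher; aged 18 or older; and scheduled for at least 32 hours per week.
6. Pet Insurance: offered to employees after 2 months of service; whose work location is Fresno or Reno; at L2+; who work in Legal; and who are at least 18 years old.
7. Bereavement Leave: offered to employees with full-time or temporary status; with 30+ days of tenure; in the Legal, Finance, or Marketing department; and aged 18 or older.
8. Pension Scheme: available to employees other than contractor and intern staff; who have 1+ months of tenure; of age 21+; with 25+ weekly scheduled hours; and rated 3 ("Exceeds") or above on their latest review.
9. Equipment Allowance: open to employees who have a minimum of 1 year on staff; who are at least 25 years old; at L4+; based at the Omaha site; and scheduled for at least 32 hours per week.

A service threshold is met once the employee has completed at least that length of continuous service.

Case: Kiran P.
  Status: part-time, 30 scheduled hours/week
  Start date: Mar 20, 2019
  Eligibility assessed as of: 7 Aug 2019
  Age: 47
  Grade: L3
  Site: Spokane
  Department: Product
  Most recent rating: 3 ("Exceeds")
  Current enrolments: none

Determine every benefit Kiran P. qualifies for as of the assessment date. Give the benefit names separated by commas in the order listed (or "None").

Pension Scheme

Service from Mar 20, 2019 to 7 Aug 2019: 140 days.
Dental Plan — service 140 days ≥ 1 month (≈30 days) ✓; 30 hrs/wk < 35 ✗ → not eligible.
Internet Stipend — service 140 days ≥ 4 weeks (≈28 days) ✓; site Spokane ✗ (not Denver) → not eligible.
Employee Assistance Program — status part-time ✗ (requires full-time) → not eligible.
Equity Grant Program — status part-time ✓ (not excluded); service 140 days ≥ 1 month (≈30 days) ✓; rating 3 ≥ 3 ✓; dept Product ✓; 30 hrs/wk < 32 ✗ → not eligible.
Floating Holidays — status part-time ✓; service 140 days < 3 years (≈1095 days) ✗ → not eligible.
Pet Insurance — service 140 days ≥ 2 months (≈60 days) ✓; site Spokane ✗ (not Fresno or Reno) → not eligible.
Bereavement Leave — status part-time ✗ (requires full-time or temporary) → not eligible.
Pension Scheme — status part-time ✓ (not excluded); service 140 days ≥ 1 month (≈30 days) ✓; age 47 ≥ 21 ✓; 30 hrs/wk ≥ 25 ✓; rating 3 ≥ 3 ✓ → eligible.
Equipment Allowance — service 140 days < 1 year (≈365 days) ✗ → not eligible.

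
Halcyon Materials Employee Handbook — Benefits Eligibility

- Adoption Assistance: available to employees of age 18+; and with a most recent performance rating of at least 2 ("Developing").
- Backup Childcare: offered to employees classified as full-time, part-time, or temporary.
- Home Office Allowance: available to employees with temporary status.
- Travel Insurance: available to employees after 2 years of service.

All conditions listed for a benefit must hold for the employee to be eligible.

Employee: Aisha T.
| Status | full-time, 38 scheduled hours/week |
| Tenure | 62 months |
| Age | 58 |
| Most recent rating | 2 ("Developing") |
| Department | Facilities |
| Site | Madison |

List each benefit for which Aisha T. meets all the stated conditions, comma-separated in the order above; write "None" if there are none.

Adoption Assistance, Backup Childcare, Travel Insurance

Adoption Assistance — age 58 ≥ 18 ✓; rating 2 ≥ 2 ✓ → eligible.
Backup Childcare — status full-time ✓ → eligible.
Home Office Allowance — status full-time ✗ (requires temporary) → not eligible.
Travel Insurance — service 62 months ≥ 2 years (≈730 days) ✓ → eligible.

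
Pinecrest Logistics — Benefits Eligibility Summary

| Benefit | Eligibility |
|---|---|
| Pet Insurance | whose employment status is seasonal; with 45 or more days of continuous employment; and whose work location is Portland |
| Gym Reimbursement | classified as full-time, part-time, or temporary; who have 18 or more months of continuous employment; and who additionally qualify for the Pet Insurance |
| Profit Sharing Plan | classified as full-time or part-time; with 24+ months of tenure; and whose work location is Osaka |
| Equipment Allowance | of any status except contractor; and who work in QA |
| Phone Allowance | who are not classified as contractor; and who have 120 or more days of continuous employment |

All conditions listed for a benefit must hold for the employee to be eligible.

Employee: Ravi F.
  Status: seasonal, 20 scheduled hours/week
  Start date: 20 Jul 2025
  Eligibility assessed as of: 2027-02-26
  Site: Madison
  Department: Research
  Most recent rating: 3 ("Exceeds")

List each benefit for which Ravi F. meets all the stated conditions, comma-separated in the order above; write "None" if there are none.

Phone Allowance

Service from 20 Jul 2025 to 2027-02-26: 586 days.
Pet Insurance — status seasonal ✓; service 586 days ≥ 45 days ✓; site Madison ✗ (not Portland) → not eligible.
Gym Reimbursement — status seasonal ✗ (requires full-time, part-time, or temporary) → not eligible.
Profit Sharing Plan — status seasonal ✗ (requires full-time or part-time) → not eligible.
Equipment Allowance — status seasonal ✓ (not excluded); dept Research ✗ → not eligible.
Phone Allowance — status seasonal ✓ (not excluded); service 586 days ≥ 120 days ✓ → eligible.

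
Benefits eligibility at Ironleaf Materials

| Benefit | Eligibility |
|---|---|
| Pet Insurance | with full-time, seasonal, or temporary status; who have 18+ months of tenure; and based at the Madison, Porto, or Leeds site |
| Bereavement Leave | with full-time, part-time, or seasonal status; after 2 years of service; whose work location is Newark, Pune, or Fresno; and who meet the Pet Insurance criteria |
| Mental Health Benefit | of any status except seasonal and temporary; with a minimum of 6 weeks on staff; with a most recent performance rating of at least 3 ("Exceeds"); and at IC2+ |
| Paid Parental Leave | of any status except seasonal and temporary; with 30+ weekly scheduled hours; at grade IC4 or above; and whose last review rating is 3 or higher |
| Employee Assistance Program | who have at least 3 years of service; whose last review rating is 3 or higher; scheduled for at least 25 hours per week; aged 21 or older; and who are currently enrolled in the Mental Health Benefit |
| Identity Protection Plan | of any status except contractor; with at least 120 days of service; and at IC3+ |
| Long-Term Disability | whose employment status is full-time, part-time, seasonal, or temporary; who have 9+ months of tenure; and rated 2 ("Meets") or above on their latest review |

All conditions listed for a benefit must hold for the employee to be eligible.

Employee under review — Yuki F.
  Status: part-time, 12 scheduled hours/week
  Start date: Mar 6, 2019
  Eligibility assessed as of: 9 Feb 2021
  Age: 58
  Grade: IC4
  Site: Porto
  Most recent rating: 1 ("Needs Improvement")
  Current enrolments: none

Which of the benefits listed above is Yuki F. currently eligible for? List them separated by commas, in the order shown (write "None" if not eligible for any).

Service from Mar 6, 2019 to 9 Feb 2021: 706 days.
Pet Insurance — status part-time ✗ (requires full-time, seasonal, or temporary) → not eligible.
Bereavement Leave — status part-time ✓; service 706 days < 2 years (≈730 days) ✗ → not eligible.
Mental Health Benefit — status part-time ✓ (not excluded); service 706 days ≥ 6 weeks (≈42 days) ✓; rating 1 < 3 ✗ → not eligible.
Paid Parental Leave — status part-time ✓ (not excluded); 12 hrs/wk < 30 ✗ → not eligible.
Employee Assistance Program — service 706 days < 3 years (≈1095 days) ✗ → not eligible.
Identity Protection Plan — status part-time ✓ (not excluded); service 706 days ≥ 120 days ✓; grade IC4 ≥ IC3 ✓ → eligible.
Long-Term Disability — status part-time ✓; service 706 days ≥ 9 months (≈270 days) ✓; rating 1 < 2 ✗ → not eligible.

Identity Protection Plan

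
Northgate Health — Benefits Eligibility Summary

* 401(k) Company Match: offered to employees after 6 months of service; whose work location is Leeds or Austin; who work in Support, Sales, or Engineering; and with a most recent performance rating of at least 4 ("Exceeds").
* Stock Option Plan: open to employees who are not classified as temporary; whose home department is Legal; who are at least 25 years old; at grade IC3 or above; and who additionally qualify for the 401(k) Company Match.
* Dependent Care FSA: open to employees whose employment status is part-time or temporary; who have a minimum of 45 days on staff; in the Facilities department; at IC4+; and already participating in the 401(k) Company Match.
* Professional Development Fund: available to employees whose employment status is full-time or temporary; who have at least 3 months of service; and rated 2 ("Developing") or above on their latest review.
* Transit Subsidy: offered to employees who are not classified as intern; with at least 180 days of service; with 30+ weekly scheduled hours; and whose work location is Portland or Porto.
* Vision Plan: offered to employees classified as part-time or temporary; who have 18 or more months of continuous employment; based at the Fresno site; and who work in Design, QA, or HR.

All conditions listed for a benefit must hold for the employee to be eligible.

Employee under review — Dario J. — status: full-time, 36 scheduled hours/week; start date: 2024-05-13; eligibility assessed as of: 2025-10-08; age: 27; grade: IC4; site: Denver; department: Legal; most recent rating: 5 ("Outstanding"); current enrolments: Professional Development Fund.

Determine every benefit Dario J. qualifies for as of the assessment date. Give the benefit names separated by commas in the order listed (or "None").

Professional Development Fund

Service from 2024-05-13 to 2025-10-08: 513 days.
401(k) Company Match — service 513 days ≥ 6 months (≈180 days) ✓; site Denver ✗ (not Leeds or Austin) → not eligible.
Stock Option Plan — status full-time ✓ (not excluded); dept Legal ✓; age 27 ≥ 25 ✓; grade IC4 ≥ IC3 ✓; not eligible for 401(k) Company Match ✗ → not eligible.
Dependent Care FSA — status full-time ✗ (requires part-time or temporary) → not eligible.
Professional Development Fund — status full-time ✓; service 513 days ≥ 3 months (≈90 days) ✓; rating 5 ≥ 2 ✓ → eligible.
Transit Subsidy — status full-time ✓ (not excluded); service 513 days ≥ 180 days ✓; 36 hrs/wk ≥ 30 ✓; site Denver ✗ (not Portland or Porto) → not eligible.
Vision Plan — status full-time ✗ (requires part-time or temporary) → not eligible.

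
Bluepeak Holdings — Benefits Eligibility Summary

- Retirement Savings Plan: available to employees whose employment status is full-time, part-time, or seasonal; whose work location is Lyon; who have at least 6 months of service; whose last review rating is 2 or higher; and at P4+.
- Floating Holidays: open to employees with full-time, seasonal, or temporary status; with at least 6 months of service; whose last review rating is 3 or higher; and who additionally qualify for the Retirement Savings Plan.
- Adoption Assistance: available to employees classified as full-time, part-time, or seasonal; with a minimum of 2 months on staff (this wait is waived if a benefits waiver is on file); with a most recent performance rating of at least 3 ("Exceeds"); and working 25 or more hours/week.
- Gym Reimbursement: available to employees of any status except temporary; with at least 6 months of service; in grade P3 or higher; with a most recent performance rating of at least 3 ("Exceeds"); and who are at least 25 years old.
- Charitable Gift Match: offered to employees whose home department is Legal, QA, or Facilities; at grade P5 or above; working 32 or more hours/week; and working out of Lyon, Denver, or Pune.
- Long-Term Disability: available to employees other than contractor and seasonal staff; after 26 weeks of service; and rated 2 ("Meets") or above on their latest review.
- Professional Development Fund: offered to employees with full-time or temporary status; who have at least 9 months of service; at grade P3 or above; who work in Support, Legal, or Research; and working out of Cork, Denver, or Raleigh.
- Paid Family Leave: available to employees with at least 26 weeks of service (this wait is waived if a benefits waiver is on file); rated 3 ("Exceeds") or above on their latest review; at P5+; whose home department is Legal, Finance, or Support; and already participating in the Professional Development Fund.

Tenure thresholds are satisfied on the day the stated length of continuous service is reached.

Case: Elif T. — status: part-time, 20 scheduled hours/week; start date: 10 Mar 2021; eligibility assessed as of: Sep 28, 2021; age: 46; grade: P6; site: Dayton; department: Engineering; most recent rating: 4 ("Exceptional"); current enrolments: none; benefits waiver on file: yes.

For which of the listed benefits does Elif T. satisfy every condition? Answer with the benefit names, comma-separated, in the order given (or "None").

Gym Reimbursement, Long-Term Disability

Service from 10 Mar 2021 to Sep 28, 2021: 202 days.
Retirement Savings Plan — status part-time ✓; site Dayton ✗ (not Lyon) → not eligible.
Floating Holidays — status part-time ✗ (requires full-time, seasonal, or temporary) → not eligible.
Adoption Assistance — status part-time ✓; benefits waiver on file ✓; rating 4 ≥ 3 ✓; 20 hrs/wk < 25 ✗ → not eligible.
Gym Reimbursement — status part-time ✓ (not excluded); service 202 days ≥ 6 months (≈180 days) ✓; grade P6 ≥ P3 ✓; rating 4 ≥ 3 ✓; age 46 ≥ 25 ✓ → eligible.
Charitable Gift Match — dept Engineering ✗ → not eligible.
Long-Term Disability — status part-time ✓ (not excluded); service 202 days ≥ 26 weeks (≈182 days) ✓; rating 4 ≥ 2 ✓ → eligible.
Professional Development Fund — status part-time ✗ (requires full-time or temporary) → not eligible.
Paid Family Leave — benefits waiver on file ✓; rating 4 ≥ 3 ✓; grade P6 ≥ P5 ✓; dept Engineering ✗ → not eligible.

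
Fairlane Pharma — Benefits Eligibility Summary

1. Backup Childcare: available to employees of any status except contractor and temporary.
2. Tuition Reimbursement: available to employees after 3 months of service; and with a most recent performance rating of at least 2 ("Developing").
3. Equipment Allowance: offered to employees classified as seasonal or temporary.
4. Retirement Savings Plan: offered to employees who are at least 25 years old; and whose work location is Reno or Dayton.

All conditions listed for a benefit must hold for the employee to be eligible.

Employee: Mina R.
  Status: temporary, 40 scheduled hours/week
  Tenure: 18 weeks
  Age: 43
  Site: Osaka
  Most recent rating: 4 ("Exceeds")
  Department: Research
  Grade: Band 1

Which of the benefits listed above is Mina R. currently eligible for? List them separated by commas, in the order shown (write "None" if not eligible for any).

Tuition Reimbursement, Equipment Allowance

Backup Childcare — status temporary ✗ (excluded) → not eligible.
Tuition Reimbursement — service 18 weeks ≥ 3 months (≈90 days) ✓; rating 4 ≥ 2 ✓ → eligible.
Equipment Allowance — status temporary ✓ → eligible.
Retirement Savings Plan — age 43 ≥ 25 ✓; site Osaka ✗ (not Reno or Dayton) → not eligible.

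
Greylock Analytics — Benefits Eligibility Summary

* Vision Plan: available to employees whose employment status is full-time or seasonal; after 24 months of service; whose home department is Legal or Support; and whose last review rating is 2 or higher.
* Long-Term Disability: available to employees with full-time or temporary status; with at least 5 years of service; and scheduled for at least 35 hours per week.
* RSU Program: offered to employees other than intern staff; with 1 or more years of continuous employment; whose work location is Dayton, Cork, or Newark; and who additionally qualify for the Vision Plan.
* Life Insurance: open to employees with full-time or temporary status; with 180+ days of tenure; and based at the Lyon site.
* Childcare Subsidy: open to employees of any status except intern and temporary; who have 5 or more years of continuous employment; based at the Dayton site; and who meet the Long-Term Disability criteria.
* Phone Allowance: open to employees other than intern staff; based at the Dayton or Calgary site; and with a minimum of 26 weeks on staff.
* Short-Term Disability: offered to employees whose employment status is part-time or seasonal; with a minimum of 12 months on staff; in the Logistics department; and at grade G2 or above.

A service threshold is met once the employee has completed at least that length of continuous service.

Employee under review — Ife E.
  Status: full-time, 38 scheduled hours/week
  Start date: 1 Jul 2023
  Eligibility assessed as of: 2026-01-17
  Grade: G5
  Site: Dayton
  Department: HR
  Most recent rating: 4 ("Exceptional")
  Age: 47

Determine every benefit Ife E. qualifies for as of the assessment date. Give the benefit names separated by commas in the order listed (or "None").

Phone Allowance

Service from 1 Jul 2023 to 2026-01-17: 931 days.
Vision Plan — status full-time ✓; service 931 days ≥ 24 months (≈720 days) ✓; dept HR ✗ → not eligible.
Long-Term Disability — status full-time ✓; service 931 days < 5 years (≈1825 days) ✗ → not eligible.
RSU Program — status full-time ✓ (not excluded); service 931 days ≥ 1 year (≈365 days) ✓; site Dayton ✓; not eligible for Vision Plan ✗ → not eligible.
Life Insurance — status full-time ✓; service 931 days ≥ 180 days ✓; site Dayton ✗ (not Lyon) → not eligible.
Childcare Subsidy — status full-time ✓ (not excluded); service 931 days < 5 years (≈1825 days) ✗ → not eligible.
Phone Allowance — status full-time ✓ (not excluded); site Dayton ✓; service 931 days ≥ 26 weeks (≈182 days) ✓ → eligible.
Short-Term Disability — status full-time ✗ (requires part-time or seasonal) → not eligible.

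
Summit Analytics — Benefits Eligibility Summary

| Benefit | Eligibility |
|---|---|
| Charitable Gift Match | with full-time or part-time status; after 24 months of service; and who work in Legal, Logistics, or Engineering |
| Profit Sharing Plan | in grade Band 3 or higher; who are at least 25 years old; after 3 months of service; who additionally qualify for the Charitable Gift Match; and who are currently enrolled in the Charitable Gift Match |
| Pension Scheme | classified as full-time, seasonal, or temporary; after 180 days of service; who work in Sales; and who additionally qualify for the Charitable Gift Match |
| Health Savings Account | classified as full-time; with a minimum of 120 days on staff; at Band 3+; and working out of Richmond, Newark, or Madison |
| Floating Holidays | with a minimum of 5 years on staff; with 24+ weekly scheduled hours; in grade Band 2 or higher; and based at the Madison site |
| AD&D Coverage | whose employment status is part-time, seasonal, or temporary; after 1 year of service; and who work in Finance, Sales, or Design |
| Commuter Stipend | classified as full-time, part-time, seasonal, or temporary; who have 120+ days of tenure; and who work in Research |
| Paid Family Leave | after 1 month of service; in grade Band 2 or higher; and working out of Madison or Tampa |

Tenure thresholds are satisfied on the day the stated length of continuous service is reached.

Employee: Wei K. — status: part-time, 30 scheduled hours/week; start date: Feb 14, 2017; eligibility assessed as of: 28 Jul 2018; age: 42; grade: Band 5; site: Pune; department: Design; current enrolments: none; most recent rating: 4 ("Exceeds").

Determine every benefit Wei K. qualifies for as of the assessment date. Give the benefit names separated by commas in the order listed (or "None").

AD&D Coverage

Service from Feb 14, 2017 to 28 Jul 2018: 529 days.
Charitable Gift Match — status part-time ✓; service 529 days < 24 months (≈720 days) ✗ → not eligible.
Profit Sharing Plan — grade Band 5 ≥ Band 3 ✓; age 42 ≥ 25 ✓; service 529 days ≥ 3 months (≈90 days) ✓; not eligible for Charitable Gift Match ✗ → not eligible.
Pension Scheme — status part-time ✗ (requires full-time, seasonal, or temporary) → not eligible.
Health Savings Account — status part-time ✗ (requires full-time) → not eligible.
Floating Holidays — service 529 days < 5 years (≈1825 days) ✗ → not eligible.
AD&D Coverage — status part-time ✓; service 529 days ≥ 1 year (≈365 days) ✓; dept Design ✓ → eligible.
Commuter Stipend — status part-time ✓; service 529 days ≥ 120 days ✓; dept Design ✗ → not eligible.
Paid Family Leave — service 529 days ≥ 1 month (≈30 days) ✓; grade Band 5 ≥ Band 2 ✓; site Pune ✗ (not Madison or Tampa) → not eligible.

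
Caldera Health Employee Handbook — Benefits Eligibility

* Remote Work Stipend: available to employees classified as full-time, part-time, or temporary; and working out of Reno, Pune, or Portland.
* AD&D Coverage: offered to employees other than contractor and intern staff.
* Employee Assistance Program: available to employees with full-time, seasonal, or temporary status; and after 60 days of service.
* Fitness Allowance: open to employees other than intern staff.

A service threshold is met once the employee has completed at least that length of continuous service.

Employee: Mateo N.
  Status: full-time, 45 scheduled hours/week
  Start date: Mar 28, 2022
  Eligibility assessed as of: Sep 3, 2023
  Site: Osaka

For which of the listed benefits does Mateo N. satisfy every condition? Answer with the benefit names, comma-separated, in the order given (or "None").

AD&D Coverage, Employee Assistance Program, Fitness Allowance

Service from Mar 28, 2022 to Sep 3, 2023: 524 days.
Remote Work Stipend — status full-time ✓; site Osaka ✗ (not Reno, Pune, or Portland) → not eligible.
AD&D Coverage — status full-time ✓ (not excluded) → eligible.
Employee Assistance Program — status full-time ✓; service 524 days ≥ 60 days ✓ → eligible.
Fitness Allowance — status full-time ✓ (not excluded) → eligible.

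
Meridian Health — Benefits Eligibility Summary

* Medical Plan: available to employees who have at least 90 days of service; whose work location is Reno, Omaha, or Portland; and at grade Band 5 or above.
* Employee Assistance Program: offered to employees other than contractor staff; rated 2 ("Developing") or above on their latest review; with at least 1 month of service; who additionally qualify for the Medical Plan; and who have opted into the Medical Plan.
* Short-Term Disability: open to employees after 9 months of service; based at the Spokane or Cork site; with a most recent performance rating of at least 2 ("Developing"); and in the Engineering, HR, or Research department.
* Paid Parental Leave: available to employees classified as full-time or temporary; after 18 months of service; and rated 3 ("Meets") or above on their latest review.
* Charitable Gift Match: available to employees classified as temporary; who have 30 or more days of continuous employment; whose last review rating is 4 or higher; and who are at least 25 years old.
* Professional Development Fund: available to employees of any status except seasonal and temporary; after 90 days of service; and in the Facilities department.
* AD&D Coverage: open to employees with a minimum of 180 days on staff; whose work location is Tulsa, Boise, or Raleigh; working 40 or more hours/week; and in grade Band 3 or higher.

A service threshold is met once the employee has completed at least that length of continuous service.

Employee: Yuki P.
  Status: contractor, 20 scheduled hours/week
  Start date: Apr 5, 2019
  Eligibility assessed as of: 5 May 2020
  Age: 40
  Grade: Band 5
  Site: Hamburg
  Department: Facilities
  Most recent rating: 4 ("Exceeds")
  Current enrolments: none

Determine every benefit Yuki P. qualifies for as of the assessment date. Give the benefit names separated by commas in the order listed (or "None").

Professional Development Fund

Service from Apr 5, 2019 to 5 May 2020: 396 days.
Medical Plan — service 396 days ≥ 90 days ✓; site Hamburg ✗ (not Reno, Omaha, or Portland) → not eligible.
Employee Assistance Program — status contractor ✗ (excluded) → not eligible.
Short-Term Disability — service 396 days ≥ 9 months (≈270 days) ✓; site Hamburg ✗ (not Spokane or Cork) → not eligible.
Paid Parental Leave — status contractor ✗ (requires full-time or temporary) → not eligible.
Charitable Gift Match — status contractor ✗ (requires temporary) → not eligible.
Professional Development Fund — status contractor ✓ (not excluded); service 396 days ≥ 90 days ✓; dept Facilities ✓ → eligible.
AD&D Coverage — service 396 days ≥ 180 days ✓; site Hamburg ✗ (not Tulsa, Boise, or Raleigh) → not eligible.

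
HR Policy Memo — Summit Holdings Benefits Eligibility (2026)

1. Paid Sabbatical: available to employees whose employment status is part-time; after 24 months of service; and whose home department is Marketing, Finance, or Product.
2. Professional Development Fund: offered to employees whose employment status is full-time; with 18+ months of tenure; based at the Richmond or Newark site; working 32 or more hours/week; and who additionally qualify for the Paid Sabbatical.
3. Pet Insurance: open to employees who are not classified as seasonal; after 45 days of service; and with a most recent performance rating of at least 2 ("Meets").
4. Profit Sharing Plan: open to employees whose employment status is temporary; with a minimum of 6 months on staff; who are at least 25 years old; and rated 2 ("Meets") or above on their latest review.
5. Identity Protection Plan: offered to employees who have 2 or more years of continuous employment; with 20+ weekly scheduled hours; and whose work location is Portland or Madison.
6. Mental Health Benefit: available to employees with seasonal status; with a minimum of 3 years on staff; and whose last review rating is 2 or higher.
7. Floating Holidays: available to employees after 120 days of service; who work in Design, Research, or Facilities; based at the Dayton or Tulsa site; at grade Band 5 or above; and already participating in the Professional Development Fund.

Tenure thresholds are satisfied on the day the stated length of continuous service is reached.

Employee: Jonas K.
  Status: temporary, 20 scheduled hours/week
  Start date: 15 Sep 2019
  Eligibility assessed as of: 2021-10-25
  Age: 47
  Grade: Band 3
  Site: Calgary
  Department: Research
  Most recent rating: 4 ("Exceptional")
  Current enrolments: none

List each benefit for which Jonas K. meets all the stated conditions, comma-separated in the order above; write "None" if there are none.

Pet Insurance, Profit Sharing Plan

Service from 15 Sep 2019 to 2021-10-25: 771 days.
Paid Sabbatical — status temporary ✗ (requires part-time) → not eligible.
Professional Development Fund — status temporary ✗ (requires full-time) → not eligible.
Pet Insurance — status temporary ✓ (not excluded); service 771 days ≥ 45 days ✓; rating 4 ≥ 2 ✓ → eligible.
Profit Sharing Plan — status temporary ✓; service 771 days ≥ 6 months (≈180 days) ✓; age 47 ≥ 25 ✓; rating 4 ≥ 2 ✓ → eligible.
Identity Protection Plan — service 771 days ≥ 2 years (≈730 days) ✓; 20 hrs/wk ≥ 20 ✓; site Calgary ✗ (not Portland or Madison) → not eligible.
Mental Health Benefit — status temporary ✗ (requires seasonal) → not eligible.
Floating Holidays — service 771 days ≥ 120 days ✓; dept Research ✓; site Calgary ✗ (not Dayton or Tulsa) → not eligible.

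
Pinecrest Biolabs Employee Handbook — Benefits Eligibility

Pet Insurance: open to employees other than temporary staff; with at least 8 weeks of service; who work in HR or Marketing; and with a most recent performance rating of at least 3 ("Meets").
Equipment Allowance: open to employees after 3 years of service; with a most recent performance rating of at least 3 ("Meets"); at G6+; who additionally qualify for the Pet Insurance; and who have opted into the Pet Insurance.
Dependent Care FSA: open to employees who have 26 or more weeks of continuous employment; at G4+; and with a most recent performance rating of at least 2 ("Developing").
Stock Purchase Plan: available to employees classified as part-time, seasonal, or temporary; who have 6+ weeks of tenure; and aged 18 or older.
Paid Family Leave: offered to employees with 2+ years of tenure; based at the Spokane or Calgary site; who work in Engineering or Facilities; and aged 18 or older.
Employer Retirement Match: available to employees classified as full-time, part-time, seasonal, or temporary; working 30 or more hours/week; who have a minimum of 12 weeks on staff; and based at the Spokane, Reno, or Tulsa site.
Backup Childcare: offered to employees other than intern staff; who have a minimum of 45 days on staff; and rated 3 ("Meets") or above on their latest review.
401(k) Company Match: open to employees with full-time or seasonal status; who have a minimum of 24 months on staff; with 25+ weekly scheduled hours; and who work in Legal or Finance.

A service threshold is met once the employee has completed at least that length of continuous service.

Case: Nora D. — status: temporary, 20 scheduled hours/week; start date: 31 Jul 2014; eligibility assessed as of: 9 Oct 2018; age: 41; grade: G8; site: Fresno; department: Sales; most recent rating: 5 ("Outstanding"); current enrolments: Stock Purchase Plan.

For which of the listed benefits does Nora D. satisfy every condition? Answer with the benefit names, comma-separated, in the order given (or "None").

Dependent Care FSA, Stock Purchase Plan, Backup Childcare

Service from 31 Jul 2014 to 9 Oct 2018: 1531 days.
Pet Insurance — status temporary ✗ (excluded) → not eligible.
Equipment Allowance — service 1531 days ≥ 3 years (≈1095 days) ✓; rating 5 ≥ 3 ✓; grade G8 ≥ G6 ✓; not eligible for Pet Insurance ✗ → not eligible.
Dependent Care FSA — service 1531 days ≥ 26 weeks (≈182 days) ✓; grade G8 ≥ G4 ✓; rating 5 ≥ 2 ✓ → eligible.
Stock Purchase Plan — status temporary ✓; service 1531 days ≥ 6 weeks (≈42 days) ✓; age 41 ≥ 18 ✓ → eligible.
Paid Family Leave — service 1531 days ≥ 2 years (≈730 days) ✓; site Fresno ✗ (not Spokane or Calgary) → not eligible.
Employer Retirement Match — status temporary ✓; 20 hrs/wk < 30 ✗ → not eligible.
Backup Childcare — status temporary ✓ (not excluded); service 1531 days ≥ 45 days ✓; rating 5 ≥ 3 ✓ → eligible.
401(k) Company Match — status temporary ✗ (requires full-time or seasonal) → not eligible.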